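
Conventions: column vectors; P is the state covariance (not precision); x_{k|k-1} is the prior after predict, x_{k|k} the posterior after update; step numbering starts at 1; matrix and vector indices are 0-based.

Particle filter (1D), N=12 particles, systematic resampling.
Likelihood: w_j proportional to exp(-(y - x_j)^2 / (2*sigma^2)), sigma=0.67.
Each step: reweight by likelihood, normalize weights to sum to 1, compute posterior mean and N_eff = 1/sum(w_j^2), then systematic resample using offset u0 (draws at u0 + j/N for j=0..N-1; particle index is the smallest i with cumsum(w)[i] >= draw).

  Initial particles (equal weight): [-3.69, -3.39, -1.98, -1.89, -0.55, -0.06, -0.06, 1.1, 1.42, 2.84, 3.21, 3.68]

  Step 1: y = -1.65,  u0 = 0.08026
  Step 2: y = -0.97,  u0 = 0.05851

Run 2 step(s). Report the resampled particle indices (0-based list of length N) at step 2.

resampled_idx = [0, 2, 3, 4, 5, 6, 7, 8, 9, 10, 10, 11]

step 1: w=[0.0043, 0.0153, 0.3941, 0.4173, 0.1156, 0.0266, 0.0266, 0.0001, 0.0000, 0.0000, 0.0000, 0.0000]  mean=-1.7034  Neff=2.9026  idx=[2, 2, 2, 2, 2, 3, 3, 3, 3, 3, 4, 6]
step 2: w=[0.0673, 0.0673, 0.0673, 0.0673, 0.0673, 0.0816, 0.0816, 0.0816, 0.0816, 0.0816, 0.1722, 0.0833]  mean=-1.5371  Neff=10.8073  idx=[0, 2, 3, 4, 5, 6, 7, 8, 9, 10, 10, 11]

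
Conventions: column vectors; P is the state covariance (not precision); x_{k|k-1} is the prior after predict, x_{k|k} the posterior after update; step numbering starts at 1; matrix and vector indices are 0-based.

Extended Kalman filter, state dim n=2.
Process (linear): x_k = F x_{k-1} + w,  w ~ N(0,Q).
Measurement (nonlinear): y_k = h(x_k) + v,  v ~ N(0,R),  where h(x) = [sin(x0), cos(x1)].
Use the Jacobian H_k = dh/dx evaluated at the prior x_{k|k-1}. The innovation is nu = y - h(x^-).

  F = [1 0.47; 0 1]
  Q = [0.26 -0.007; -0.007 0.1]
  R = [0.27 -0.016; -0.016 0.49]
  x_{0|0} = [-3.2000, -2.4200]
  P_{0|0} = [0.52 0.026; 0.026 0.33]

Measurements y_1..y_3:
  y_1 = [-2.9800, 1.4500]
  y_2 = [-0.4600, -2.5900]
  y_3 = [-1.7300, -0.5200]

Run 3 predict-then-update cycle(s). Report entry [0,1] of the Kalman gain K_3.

step 1: x^-=[-4.3374, -2.4200]  P^-=[0.8773 0.1741; 0.1741 0.4300]  H_jac=[-0.3663 0.0000; 0.0000 0.6606]  S=[0.3877 -0.0581; -0.0581 0.6776]  K=[-0.8139 0.0999; -0.1030 0.4103]  nu=[-3.9105, 2.2008]  x^+=[-0.9349, -1.1143]  P^+=[0.6043 0.0938; 0.0938 0.3069]
step 2: x^-=[-1.4586, -1.1143]  P^-=[1.0203 0.2311; 0.2311 0.4069]  H_jac=[0.1119 0.0000; 0.0000 0.8976]  S=[0.2828 0.0072; 0.0072 0.8178]  K=[0.3975 0.2501; 0.0801 0.4459]  nu=[0.5337, -3.0308]  x^+=[-2.0045, -2.4229]  P^+=[0.9230 0.1294; 0.1294 0.2420]
step 3: x^-=[-3.1432, -2.4229]  P^-=[1.3582 0.2362; 0.2362 0.3420]  H_jac=[-1.0000 0.0000; 0.0000 0.6584]  S=[1.6282 -0.1715; -0.1715 0.6382]  K=[-0.8321 0.0201; -0.1110 0.3229]  nu=[-1.7316, 0.2327]  x^+=[-1.6977, -2.1555]  P^+=[0.2250 0.0351; 0.0351 0.2430]

K[0,1] = 0.0201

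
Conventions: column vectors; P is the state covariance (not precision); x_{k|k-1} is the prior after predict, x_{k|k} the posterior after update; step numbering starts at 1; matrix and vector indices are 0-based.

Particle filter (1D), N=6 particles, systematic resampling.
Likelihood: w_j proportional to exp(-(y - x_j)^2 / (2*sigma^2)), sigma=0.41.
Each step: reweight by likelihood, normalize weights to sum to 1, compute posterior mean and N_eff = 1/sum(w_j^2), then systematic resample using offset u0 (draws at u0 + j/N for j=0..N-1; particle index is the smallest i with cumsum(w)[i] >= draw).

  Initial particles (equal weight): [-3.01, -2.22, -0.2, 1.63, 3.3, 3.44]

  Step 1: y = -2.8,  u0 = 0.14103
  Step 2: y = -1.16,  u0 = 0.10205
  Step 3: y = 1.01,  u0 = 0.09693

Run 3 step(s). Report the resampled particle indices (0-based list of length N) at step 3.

step 1: w=[0.7046, 0.2954, 0.0000, 0.0000, 0.0000, 0.0000]  mean=-2.7767  Neff=1.7131  idx=[0, 0, 0, 0, 1, 1]
step 2: w=[0.0005, 0.0005, 0.0005, 0.0005, 0.4989, 0.4989]  mean=-2.2217  Neff=2.0086  idx=[4, 4, 4, 5, 5, 5]
step 3: w=[0.1667, 0.1667, 0.1667, 0.1667, 0.1667, 0.1667]  mean=-2.2200  Neff=6.0000  idx=[0, 1, 2, 3, 4, 5]

resampled_idx = [0, 1, 2, 3, 4, 5]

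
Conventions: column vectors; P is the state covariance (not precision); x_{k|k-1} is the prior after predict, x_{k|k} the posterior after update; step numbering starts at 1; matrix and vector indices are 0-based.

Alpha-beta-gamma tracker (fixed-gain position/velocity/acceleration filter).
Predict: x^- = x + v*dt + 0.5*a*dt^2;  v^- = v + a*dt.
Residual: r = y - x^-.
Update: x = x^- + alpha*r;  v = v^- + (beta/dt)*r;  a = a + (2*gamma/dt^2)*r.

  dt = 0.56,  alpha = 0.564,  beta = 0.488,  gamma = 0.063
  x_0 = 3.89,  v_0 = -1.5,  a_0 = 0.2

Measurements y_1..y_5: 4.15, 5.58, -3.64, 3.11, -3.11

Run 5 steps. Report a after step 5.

a_post = -0.9047

step 1: x_pred=3.0814  r=1.0686  x^+=3.6841  v^+=-0.4568  a^+=0.6294
step 2: x_pred=3.5270  r=2.0530  x^+=4.6849  v^+=1.6848  a^+=1.4542
step 3: x_pred=5.8564  r=-9.4964  x^+=0.5004  v^+=-5.7763  a^+=-2.3613
step 4: x_pred=-3.1045  r=6.2145  x^+=0.4005  v^+=-1.6831  a^+=0.1357
step 5: x_pred=-0.5208  r=-2.5892  x^+=-1.9811  v^+=-3.8634  a^+=-0.9047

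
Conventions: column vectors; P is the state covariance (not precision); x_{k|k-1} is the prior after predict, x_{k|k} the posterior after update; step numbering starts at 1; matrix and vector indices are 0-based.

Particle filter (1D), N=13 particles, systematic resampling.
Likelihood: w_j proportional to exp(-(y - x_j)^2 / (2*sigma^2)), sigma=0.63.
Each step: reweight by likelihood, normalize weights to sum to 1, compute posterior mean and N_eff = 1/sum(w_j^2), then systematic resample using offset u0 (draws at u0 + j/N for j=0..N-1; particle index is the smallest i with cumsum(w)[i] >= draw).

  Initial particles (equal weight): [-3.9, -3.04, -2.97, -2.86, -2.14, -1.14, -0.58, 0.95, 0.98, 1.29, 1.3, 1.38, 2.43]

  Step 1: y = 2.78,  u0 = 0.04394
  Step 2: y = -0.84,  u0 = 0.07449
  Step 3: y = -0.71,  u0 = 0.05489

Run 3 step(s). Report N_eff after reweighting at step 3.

N_eff = 12.5627

step 1: w=[0.0000, 0.0000, 0.0000, 0.0000, 0.0000, 0.0000, 0.0000, 0.0134, 0.0154, 0.0556, 0.0577, 0.0771, 0.7808]  mean=2.1783  Neff=1.6066  idx=[9, 10, 11, 12, 12, 12, 12, 12, 12, 12, 12, 12, 12]
step 2: w=[0.3902, 0.3698, 0.2383, 0.0002, 0.0002, 0.0002, 0.0002, 0.0002, 0.0002, 0.0002, 0.0002, 0.0002, 0.0002]  mean=1.3171  Neff=2.8917  idx=[0, 0, 0, 0, 0, 1, 1, 1, 1, 2, 2, 2, 2]
step 3: w=[0.0883, 0.0883, 0.0883, 0.0883, 0.0883, 0.0840, 0.0840, 0.0840, 0.0840, 0.0556, 0.0556, 0.0556, 0.0556]  mean=1.3134  Neff=12.5627  idx=[0, 1, 2, 3, 4, 4, 5, 6, 7, 8, 9, 11, 12]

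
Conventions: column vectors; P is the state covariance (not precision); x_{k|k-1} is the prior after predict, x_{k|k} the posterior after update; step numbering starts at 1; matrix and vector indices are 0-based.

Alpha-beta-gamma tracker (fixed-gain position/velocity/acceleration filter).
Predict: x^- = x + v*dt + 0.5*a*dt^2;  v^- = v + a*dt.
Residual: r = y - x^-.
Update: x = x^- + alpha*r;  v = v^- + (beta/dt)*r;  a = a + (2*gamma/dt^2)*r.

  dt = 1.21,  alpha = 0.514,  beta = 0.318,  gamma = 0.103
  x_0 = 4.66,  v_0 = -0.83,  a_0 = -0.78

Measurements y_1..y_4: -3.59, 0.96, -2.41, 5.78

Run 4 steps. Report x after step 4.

x_post = -1.4125

step 1: x_pred=3.0847  r=-6.6747  x^+=-0.3461  v^+=-3.5280  a^+=-1.7191
step 2: x_pred=-5.8734  r=6.8334  x^+=-2.3611  v^+=-3.8122  a^+=-0.7577
step 3: x_pred=-7.5285  r=5.1185  x^+=-4.8976  v^+=-3.3838  a^+=-0.0375
step 4: x_pred=-9.0195  r=14.7995  x^+=-1.4125  v^+=0.4603  a^+=2.0448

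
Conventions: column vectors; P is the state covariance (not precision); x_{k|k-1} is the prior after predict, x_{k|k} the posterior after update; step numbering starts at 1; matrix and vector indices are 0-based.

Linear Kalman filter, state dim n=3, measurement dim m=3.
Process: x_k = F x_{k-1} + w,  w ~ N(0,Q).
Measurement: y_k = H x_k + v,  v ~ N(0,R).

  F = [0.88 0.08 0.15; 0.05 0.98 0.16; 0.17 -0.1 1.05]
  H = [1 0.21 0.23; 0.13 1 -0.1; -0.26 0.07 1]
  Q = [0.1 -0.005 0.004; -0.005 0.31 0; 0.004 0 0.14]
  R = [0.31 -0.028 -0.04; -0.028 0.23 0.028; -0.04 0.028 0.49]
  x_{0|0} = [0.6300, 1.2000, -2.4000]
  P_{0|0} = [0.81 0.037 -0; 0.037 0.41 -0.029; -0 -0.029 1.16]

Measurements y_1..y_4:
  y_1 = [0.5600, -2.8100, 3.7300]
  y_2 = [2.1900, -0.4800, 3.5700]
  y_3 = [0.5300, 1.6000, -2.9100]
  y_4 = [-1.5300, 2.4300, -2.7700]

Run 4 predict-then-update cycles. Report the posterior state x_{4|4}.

step 1: x^-=[0.2904, 0.8235, -2.5329]  P^-=[0.7605 0.1180 0.2998; 0.1180 0.7300 0.1382; 0.2998 0.1382 1.4512]  S=[1.3803 0.3199 0.4218; 0.3199 0.9826 0.0626; 0.4218 0.0626 1.8554]  K=[0.6492 -0.0156 -0.0876; 0.0342 0.7299 0.0531; 0.2967 -0.1074 0.6816]  nu=[0.6792, -3.9245, 6.2808]  x^+=[0.2425, -1.6847, 2.3711]  P^+=[0.2185 -0.0535 -0.0088; -0.0535 0.1772 0.0188; -0.0088 0.0188 0.3155]
step 2: x^-=[0.4342, -1.2596, 2.6993]  P^-=[0.2680 -0.0186 0.0819; -0.0186 0.4893 0.0471; 0.0819 0.0471 0.4907]  S=[0.6600 0.0834 0.0977; 0.0834 0.7124 0.0684; 0.0977 0.0684 0.9659]  K=[0.4379 -0.0370 -0.0304; 0.0543 0.6670 0.0366; 0.2485 -0.0618 0.4686]  nu=[1.3994, 0.9930, 1.0718]  x^+=[0.9778, -0.4819, 3.4879]  P^+=[0.1447 -0.0397 0.0070; -0.0397 0.1594 0.0129; 0.0070 0.0129 0.2189]
step 3: x^-=[1.3451, 0.1346, 3.8767]  P^-=[0.2146 -0.0122 0.0693; -0.0122 0.4693 0.0296; 0.0693 0.0296 0.3882]  S=[0.5954 0.0783 0.0721; 0.0783 0.6959 0.0581; 0.0721 0.0581 0.8635]  K=[0.3887 -0.0298 -0.0158; 0.0667 0.6581 0.0262; 0.2346 -0.0614 0.4156]  nu=[-1.7350, 1.6782, -6.4464]  x^+=[0.7222, 0.9545, 0.6876]  P^+=[0.1264 -0.0335 0.0111; -0.0335 0.1555 0.0090; 0.0111 0.0090 0.1948]
step 4: x^-=[0.8151, 1.0816, 0.7493]  P^-=[0.2017 -0.0085 0.0660; -0.0085 0.4644 0.0231; 0.0660 0.0231 0.3632]  S=[0.5804 0.0788 0.0651; 0.0788 0.6928 0.0528; 0.0651 0.0528 0.8383]  K=[0.3755 -0.0258 -0.0121; 0.0710 0.6555 0.0222; 0.2297 -0.0633 0.4009]  nu=[-2.7445, 1.3174, -3.3831]  x^+=[-0.2086, 1.6752, -1.3206]  P^+=[0.1214 -0.0314 0.0121; -0.0314 0.1542 0.0075; 0.0121 0.0075 0.1881]

x_post = [-0.2086, 1.6752, -1.3206]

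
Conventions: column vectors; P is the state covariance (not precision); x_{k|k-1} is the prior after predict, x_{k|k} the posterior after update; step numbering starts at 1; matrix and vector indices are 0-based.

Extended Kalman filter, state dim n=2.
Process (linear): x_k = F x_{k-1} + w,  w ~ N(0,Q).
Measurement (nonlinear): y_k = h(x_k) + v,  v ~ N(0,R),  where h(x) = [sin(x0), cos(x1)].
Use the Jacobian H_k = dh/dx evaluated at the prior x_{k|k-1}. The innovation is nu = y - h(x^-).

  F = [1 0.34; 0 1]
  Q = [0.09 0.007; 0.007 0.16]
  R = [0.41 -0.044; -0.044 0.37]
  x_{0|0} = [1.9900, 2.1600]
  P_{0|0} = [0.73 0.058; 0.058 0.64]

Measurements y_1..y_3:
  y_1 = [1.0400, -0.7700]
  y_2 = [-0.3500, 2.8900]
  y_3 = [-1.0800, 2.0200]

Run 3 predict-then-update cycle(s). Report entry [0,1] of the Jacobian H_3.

step 1: x^-=[2.7244, 2.1600]  P^-=[0.9334 0.2826; 0.2826 0.8000]  H_jac=[-0.9142 0.0000; 0.0000 -0.8314]  S=[1.1902 0.1708; 0.1708 0.9230]  K=[-0.6990 -0.1252; -0.1168 -0.6990]  nu=[0.6348, -0.2143]  x^+=[2.3075, 2.2357]  P^+=[0.3075 0.0187; 0.0187 0.3049]
step 2: x^-=[3.0676, 2.2357]  P^-=[0.4454 0.1294; 0.1294 0.4649]  H_jac=[-0.9973 0.0000; 0.0000 -0.7870]  S=[0.8530 0.0576; 0.0576 0.6579]  K=[-0.5134 -0.1099; -0.1144 -0.5461]  nu=[-0.4239, 3.5070]  x^+=[2.8999, 0.3691]  P^+=[0.2062 0.0230; 0.0230 0.2503]
step 3: x^-=[3.0254, 0.3691]  P^-=[0.3408 0.1151; 0.1151 0.4103]  H_jac=[-0.9933 0.0000; 0.0000 -0.3608]  S=[0.7462 -0.0028; -0.0028 0.4234]  K=[-0.4540 -0.1010; -0.1545 -0.3506]  nu=[-1.1959, 1.0873]  x^+=[3.4585, 0.1725]  P^+=[0.1829 0.0482; 0.0482 0.3408]

H_jac[0,1] = 0.0000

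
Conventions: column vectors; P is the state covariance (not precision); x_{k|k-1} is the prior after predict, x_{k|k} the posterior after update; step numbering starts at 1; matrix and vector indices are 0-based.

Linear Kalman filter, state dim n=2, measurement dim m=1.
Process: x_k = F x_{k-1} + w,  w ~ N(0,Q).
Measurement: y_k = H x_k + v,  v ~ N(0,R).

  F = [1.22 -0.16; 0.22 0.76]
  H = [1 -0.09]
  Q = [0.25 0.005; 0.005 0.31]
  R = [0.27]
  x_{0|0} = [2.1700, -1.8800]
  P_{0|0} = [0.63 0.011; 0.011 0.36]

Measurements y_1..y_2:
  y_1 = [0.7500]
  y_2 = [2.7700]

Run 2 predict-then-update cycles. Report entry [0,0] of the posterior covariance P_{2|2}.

P_post[0,0] = 0.1886

step 1: x^-=[2.9482, -0.9514]  P^-=[1.1926 0.1401; 0.1401 0.5521]  S=[1.4419]  K=[0.8184; 0.0627]  nu=[-2.2838]  x^+=[1.0791, -1.0946]  P^+=[0.2269 0.0661; 0.0661 0.5464]
step 2: x^-=[1.4917, -0.5945]  P^-=[0.5759 0.0584; 0.0584 0.6587]  S=[0.8407]  K=[0.6788; -0.0010]  nu=[1.2248]  x^+=[2.3230, -0.5958]  P^+=[0.1886 0.0590; 0.0590 0.6587]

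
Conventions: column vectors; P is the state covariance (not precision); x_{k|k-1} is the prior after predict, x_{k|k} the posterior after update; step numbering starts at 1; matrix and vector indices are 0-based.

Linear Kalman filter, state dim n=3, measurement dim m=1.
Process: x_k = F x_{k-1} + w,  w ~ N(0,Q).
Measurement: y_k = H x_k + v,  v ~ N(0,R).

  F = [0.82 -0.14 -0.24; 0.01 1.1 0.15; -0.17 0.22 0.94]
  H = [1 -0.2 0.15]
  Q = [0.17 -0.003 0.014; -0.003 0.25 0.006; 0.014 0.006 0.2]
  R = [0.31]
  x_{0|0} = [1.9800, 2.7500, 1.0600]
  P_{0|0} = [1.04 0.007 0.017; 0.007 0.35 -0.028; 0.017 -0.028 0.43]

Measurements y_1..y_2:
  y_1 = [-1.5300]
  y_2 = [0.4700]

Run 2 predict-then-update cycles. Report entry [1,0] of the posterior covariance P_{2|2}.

step 1: x^-=[0.9842, 3.2038, 1.2648]  P^-=[0.8907 -0.0475 -0.2184; -0.0475 0.6742 0.1181; -0.2184 0.1181 0.6094]  S=[1.1878]  K=[0.7303; -0.1386; -0.1268]  nu=[-2.0632]  x^+=[-0.5226, 3.4898, 1.5264]  P^+=[0.2572 0.0727 -0.1084; 0.0727 0.6514 0.0972; -0.1084 0.0972 0.5903]
step 2: x^-=[-1.2834, 4.0625, 2.2914]  P^-=[0.4222 -0.0978 -0.2662; -0.0978 1.0849 0.3385; -0.2662 0.3385 0.8300]  S=[0.7332]  K=[0.5480; -0.3600; -0.2855]  nu=[2.2222]  x^+=[-0.0655, 3.2625, 1.6569]  P^+=[0.2020 0.0469 -0.1514; 0.0469 0.9899 0.2631; -0.1514 0.2631 0.7702]

P_post[1,0] = 0.0469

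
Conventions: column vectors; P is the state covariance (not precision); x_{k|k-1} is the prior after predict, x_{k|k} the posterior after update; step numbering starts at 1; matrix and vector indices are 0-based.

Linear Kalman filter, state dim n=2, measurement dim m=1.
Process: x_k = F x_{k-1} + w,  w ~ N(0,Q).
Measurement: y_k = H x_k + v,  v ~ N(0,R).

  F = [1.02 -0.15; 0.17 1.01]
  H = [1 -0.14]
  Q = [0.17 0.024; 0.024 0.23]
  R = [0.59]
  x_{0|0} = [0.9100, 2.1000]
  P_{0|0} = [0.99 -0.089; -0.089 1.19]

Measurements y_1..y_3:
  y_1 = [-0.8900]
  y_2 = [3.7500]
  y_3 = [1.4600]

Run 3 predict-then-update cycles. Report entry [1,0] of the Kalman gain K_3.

K[1,0] = -0.2970

step 1: x^-=[0.6132, 2.2757]  P^-=[1.2540 -0.0740; -0.0740 1.4420]  S=[1.8930]  K=[0.6679; -0.1458]  nu=[-1.1846]  x^+=[-0.1780, 2.4484]  P^+=[0.4095 0.1103; 0.1103 1.4018]
step 2: x^-=[-0.5488, 2.4426]  P^-=[0.5939 -0.0066; -0.0066 1.7096]  S=[1.2192]  K=[0.4878; -0.2017]  nu=[4.6408]  x^+=[1.7151, 1.5065]  P^+=[0.3037 0.1134; 0.1134 1.6600]
step 3: x^-=[1.5235, 1.8131]  P^-=[0.4886 -0.0609; -0.0609 1.9711]  S=[1.1343]  K=[0.4383; -0.2970]  nu=[0.1904]  x^+=[1.6069, 1.7566]  P^+=[0.2707 0.0867; 0.0867 1.8711]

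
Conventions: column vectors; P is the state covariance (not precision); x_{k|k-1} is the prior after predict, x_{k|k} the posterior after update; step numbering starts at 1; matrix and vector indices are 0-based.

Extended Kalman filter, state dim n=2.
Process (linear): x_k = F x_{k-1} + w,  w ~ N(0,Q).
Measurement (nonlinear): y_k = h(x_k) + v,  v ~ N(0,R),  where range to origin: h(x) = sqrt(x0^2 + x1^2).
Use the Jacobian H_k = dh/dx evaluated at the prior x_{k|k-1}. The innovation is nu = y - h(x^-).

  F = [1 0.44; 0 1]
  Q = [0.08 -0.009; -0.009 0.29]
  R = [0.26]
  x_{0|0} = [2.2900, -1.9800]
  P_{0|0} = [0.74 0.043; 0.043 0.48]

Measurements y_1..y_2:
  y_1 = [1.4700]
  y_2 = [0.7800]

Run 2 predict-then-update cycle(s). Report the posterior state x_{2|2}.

x_post = [0.6444, -0.8855]

step 1: x^-=[1.4188, -1.9800]  P^-=[0.9508 0.2452; 0.2452 0.7700]  H_jac=[0.5825 -0.8129]  S=[0.8591]  K=[0.4126; -0.5623]  nu=[-0.9659]  x^+=[1.0203, -1.4369]  P^+=[0.8045 0.4445; 0.4445 0.4984]
step 2: x^-=[0.3881, -1.4369]  P^-=[1.3722 0.6548; 0.6548 0.7884]  H_jac=[0.2607 -0.9654]  S=[0.7584]  K=[-0.3618; -0.7784]  nu=[-0.7084]  x^+=[0.6444, -0.8855]  P^+=[1.2729 0.4412; 0.4412 0.3288]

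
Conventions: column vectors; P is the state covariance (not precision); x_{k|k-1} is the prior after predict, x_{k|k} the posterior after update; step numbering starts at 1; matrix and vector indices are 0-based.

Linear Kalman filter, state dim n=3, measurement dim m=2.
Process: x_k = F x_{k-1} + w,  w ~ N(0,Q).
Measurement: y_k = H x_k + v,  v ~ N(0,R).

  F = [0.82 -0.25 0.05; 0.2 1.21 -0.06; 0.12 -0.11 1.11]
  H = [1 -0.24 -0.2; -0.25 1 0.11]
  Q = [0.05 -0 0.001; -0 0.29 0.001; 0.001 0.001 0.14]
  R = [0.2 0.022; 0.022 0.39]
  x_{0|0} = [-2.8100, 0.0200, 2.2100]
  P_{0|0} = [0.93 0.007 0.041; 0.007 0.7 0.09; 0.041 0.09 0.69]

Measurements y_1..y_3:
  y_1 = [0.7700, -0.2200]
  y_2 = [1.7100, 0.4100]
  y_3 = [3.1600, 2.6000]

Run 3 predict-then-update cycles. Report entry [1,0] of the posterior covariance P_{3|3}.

P_post[1,0] = 0.0047

step 1: x^-=[-2.1987, -0.6704, 2.1137]  P^-=[0.7190 -0.0495 0.1613; -0.0495 1.3439 0.0153; 0.1613 0.0153 1.0008]  S=[0.9972 -0.5325; -0.5325 1.8102]  K=[0.7572 0.1059; 0.0289 0.7587; -0.0208 0.0409]  nu=[3.2305, -0.3318]  x^+=[0.2122, -0.8287, 2.0329]  P^+=[0.2124 0.0908 0.1845; 0.0908 0.3245 -0.0480; 0.1845 -0.0480 0.9964]
step 2: x^-=[0.4828, -1.0822, 2.3731]  P^-=[0.1947 0.0083 0.2578; 0.0083 0.8236 -0.1174; 0.2578 -0.1174 1.4331]  S=[0.3811 -0.1792; -0.1792 1.1990]  K=[0.3934 0.0488; -0.1270 0.6555; -0.0119 -0.0220]  nu=[1.4421, 1.3519]  x^+=[1.1161, -0.3792, 2.3262]  P^+=[0.1398 0.0341 0.2593; 0.0341 0.2725 -0.1016; 0.2593 -0.1016 1.4326]
step 3: x^-=[1.1263, -0.3752, 2.7577]  P^-=[0.1744 -0.0495 0.3639; -0.0495 0.7248 -0.2046; 0.3639 -0.2046 2.0034]  S=[0.3549 -0.1876; -0.1876 1.1097]  K=[0.3235 0.0069; -0.1911 0.6118; -0.0010 -0.0679]  nu=[2.4952, 2.9534]  x^+=[1.9537, 0.9548, 2.5544]  P^+=[0.1381 0.0047 0.3605; 0.0047 0.2527 -0.1562; 0.3605 -0.1562 1.9983]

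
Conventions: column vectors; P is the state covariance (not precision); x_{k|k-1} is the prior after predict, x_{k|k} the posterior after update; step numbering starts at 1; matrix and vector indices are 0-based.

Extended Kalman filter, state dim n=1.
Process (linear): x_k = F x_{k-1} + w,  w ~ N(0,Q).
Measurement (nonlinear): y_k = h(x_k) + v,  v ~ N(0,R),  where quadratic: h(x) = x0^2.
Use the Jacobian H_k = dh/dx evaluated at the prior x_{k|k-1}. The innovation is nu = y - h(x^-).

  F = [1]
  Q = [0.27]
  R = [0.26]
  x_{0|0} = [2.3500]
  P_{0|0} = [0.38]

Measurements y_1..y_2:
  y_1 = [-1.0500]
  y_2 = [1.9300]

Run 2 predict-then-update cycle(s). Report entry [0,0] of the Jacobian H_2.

H_jac[0,0] = 1.9529

step 1: x^-=[2.3500]  P^-=[0.6500]  H_jac=[4.7000]  S=[14.6185]  K=[0.2090]  nu=[-6.5725]  x^+=[0.9765]  P^+=[0.0116]
step 2: x^-=[0.9765]  P^-=[0.2816]  H_jac=[1.9529]  S=[1.3339]  K=[0.4122]  nu=[0.9765]  x^+=[1.3790]  P^+=[0.0549]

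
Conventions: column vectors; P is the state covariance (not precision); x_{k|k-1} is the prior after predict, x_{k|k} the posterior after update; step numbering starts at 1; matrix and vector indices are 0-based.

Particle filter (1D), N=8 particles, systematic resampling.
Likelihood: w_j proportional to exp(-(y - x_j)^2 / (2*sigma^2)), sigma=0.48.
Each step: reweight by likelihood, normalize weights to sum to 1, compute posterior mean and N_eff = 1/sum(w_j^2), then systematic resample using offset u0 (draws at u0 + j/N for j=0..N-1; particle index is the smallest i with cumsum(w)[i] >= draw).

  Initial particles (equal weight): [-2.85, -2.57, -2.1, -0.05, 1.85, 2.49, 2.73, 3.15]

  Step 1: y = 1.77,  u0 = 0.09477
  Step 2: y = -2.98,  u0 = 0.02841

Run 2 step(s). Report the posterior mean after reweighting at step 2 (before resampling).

step 1: w=[0.0000, 0.0000, 0.0000, 0.0005, 0.6741, 0.2219, 0.0925, 0.0110]  mean=2.0867  Neff=1.9518  idx=[4, 4, 4, 4, 4, 5, 5, 6]
step 2: w=[0.2000, 0.2000, 0.2000, 0.2000, 0.2000, 0.0000, 0.0000, 0.0000]  mean=1.8500  Neff=5.0000  idx=[0, 0, 1, 2, 2, 3, 3, 4]

post_mean = 1.8500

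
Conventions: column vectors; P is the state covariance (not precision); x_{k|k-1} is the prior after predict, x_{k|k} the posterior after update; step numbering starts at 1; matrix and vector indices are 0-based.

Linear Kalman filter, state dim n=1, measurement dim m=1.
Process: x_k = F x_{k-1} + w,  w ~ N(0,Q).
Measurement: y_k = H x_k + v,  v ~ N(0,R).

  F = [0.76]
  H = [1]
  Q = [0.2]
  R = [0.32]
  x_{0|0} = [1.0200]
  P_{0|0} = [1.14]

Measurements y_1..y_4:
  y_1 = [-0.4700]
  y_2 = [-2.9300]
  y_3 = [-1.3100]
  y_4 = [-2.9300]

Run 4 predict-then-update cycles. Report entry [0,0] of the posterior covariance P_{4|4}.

P_post[0,0] = 0.1517

step 1: x^-=[0.7752]  P^-=[0.8585]  S=[1.1785]  K=[0.7285]  nu=[-1.2452]  x^+=[-0.1319]  P^+=[0.2331]
step 2: x^-=[-0.1002]  P^-=[0.3346]  S=[0.6546]  K=[0.5112]  nu=[-2.8298]  x^+=[-1.5468]  P^+=[0.1636]
step 3: x^-=[-1.1755]  P^-=[0.2945]  S=[0.6145]  K=[0.4792]  nu=[-0.1345]  x^+=[-1.2400]  P^+=[0.1534]
step 4: x^-=[-0.9424]  P^-=[0.2886]  S=[0.6086]  K=[0.4742]  nu=[-1.9876]  x^+=[-1.8849]  P^+=[0.1517]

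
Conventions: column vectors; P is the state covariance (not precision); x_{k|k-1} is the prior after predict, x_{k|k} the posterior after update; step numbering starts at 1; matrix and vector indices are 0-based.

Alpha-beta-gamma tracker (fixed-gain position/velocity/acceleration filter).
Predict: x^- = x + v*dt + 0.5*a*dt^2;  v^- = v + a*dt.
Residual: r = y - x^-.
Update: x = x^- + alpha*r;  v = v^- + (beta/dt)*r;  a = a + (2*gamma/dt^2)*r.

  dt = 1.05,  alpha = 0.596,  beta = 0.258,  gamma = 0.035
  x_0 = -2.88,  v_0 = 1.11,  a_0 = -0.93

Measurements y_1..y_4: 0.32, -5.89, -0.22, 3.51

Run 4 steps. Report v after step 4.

step 1: x_pred=-2.2272  r=2.5472  x^+=-0.7091  v^+=0.7594  a^+=-0.7683
step 2: x_pred=-0.3352  r=-5.5548  x^+=-3.6459  v^+=-1.4122  a^+=-1.1210
step 3: x_pred=-5.7466  r=5.5266  x^+=-2.4528  v^+=-1.2312  a^+=-0.7701
step 4: x_pred=-4.1701  r=7.6801  x^+=0.4073  v^+=-0.1527  a^+=-0.2824

v_post = -0.1527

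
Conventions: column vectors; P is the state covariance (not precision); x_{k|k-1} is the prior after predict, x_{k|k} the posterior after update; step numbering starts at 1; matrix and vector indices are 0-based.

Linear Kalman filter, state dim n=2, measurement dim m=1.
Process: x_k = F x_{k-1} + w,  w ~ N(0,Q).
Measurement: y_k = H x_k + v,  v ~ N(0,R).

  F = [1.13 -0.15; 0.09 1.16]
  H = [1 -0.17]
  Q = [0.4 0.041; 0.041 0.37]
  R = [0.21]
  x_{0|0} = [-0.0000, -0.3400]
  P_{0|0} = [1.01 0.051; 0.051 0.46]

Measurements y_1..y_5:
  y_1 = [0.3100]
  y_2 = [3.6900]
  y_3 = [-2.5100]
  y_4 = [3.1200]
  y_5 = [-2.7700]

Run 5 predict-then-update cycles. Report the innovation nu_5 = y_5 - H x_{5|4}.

step 1: x^-=[0.0510, -0.3944]  P^-=[1.6827 0.1298; 0.1298 1.0078]  S=[1.8777]  K=[0.8844; -0.0221]  nu=[0.1920]  x^+=[0.2208, -0.3986]  P^+=[0.2140 0.1665; 0.1665 1.0069]
step 2: x^-=[0.3093, -0.4426]  P^-=[0.6395 0.1036; 0.1036 1.7614]  S=[0.8652]  K=[0.7188; -0.2263]  nu=[3.3055]  x^+=[2.6853, -1.1907]  P^+=[0.1925 0.2444; 0.2444 1.7171]
step 3: x^-=[3.2129, -1.1396]  P^-=[0.6016 0.0788; 0.0788 2.7330]  S=[0.8638]  K=[0.6810; -0.4466]  nu=[-5.9167]  x^+=[-0.8160, 1.5030]  P^+=[0.2011 0.3415; 0.3415 2.5607]
step 4: x^-=[-1.1476, 1.6701]  P^-=[0.5986 0.0589; 0.0589 3.8887]  S=[0.9009]  K=[0.6533; -0.6684]  nu=[4.5515]  x^+=[1.8258, -1.3719]  P^+=[0.2141 0.4523; 0.4523 3.4862]
step 5: x^-=[2.2690, -1.4271]  P^-=[0.5985 0.0429; 0.0429 5.1573]  S=[0.9429]  K=[0.6270; -0.8843]  nu=[-5.2816]  x^+=[-1.0424, 3.2433]  P^+=[0.2278 0.5657; 0.5657 4.4200]

innov = [-5.2816]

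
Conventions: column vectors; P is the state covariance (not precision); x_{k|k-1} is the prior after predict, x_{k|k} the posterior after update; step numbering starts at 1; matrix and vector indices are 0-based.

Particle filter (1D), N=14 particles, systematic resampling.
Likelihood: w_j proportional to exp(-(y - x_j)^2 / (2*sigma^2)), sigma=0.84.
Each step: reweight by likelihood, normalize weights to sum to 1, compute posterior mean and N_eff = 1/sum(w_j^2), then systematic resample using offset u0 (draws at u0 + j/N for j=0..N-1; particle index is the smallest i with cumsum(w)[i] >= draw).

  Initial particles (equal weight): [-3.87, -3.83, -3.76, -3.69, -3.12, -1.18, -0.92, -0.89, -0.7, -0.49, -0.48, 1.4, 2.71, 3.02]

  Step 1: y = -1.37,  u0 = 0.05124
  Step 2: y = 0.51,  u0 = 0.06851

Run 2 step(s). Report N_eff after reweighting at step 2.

N_eff = 11.6810

step 1: w=[0.0025, 0.0029, 0.0037, 0.0046, 0.0240, 0.2052, 0.1824, 0.1788, 0.1532, 0.1216, 0.1201, 0.0009, 0.0000, 0.0000]  mean=-0.9190  Neff=6.2242  idx=[5, 5, 5, 6, 6, 6, 7, 7, 8, 8, 9, 9, 10, 10]
step 2: w=[0.0308, 0.0308, 0.0308, 0.0547, 0.0547, 0.0547, 0.0581, 0.0581, 0.0826, 0.0826, 0.1147, 0.1147, 0.1164, 0.1164]  mean=-0.7032  Neff=11.6810  idx=[2, 3, 5, 6, 7, 8, 9, 10, 10, 11, 12, 12, 13, 13]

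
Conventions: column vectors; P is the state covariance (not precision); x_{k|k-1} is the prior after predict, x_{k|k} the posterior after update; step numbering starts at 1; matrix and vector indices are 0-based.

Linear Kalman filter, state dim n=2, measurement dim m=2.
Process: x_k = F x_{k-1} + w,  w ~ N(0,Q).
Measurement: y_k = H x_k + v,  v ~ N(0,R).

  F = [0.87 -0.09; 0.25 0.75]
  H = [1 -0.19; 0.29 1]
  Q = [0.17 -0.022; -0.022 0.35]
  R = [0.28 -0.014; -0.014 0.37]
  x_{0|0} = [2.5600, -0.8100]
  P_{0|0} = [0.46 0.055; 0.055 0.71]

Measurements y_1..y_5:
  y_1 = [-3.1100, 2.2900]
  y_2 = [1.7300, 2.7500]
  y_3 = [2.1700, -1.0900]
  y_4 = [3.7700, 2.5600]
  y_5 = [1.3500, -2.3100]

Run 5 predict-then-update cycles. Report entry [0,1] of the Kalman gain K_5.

step 1: x^-=[2.3001, 0.0325]  P^-=[0.5153 0.0648; 0.0648 0.7987]  S=[0.7995 0.0449; 0.0449 1.2497]  K=[0.6208 0.1491; -0.1458 0.6594]  nu=[-5.4039, 1.5905]  x^+=[-0.8172, 1.8693]  P^+=[0.1711 -0.0031; -0.0031 0.2469]
step 2: x^-=[-0.8792, 1.1977]  P^-=[0.3020 -0.0034; -0.0034 0.4984]  S=[0.6013 -0.0244; -0.0244 0.8918]  K=[0.5077 0.1082; -0.1408 0.5539]  nu=[2.8368, 1.8073]  x^+=[0.7567, 1.7995]  P^+=[0.1392 -0.0074; -0.0074 0.2091]
step 3: x^-=[0.4964, 1.5388]  P^-=[0.2782 -0.0105; -0.0105 0.4735]  S=[0.5793 -0.0332; -0.0332 0.8608]  K=[0.4895 0.1004; -0.1424 0.5410]  nu=[1.9660, -2.7727]  x^+=[1.1803, -0.2414]  P^+=[0.1340 -0.0086; -0.0086 0.2047]
step 4: x^-=[1.0486, 0.1140]  P^-=[0.2744 -0.0121; -0.0121 0.4703]  S=[0.5760 -0.0352; -0.0352 0.8564]  K=[0.4865 0.0988; -0.1432 0.5392]  nu=[2.7431, 2.1419]  x^+=[2.5947, 0.8762]  P^+=[0.1331 -0.0089; -0.0089 0.2041]
step 5: x^-=[2.1785, 1.3059]  P^-=[0.2738 -0.0124; -0.0124 0.4698]  S=[0.5755 -0.0356; -0.0356 0.8556]  K=[0.4860 0.0985; -0.1433 0.5389]  nu=[-0.5804, -4.2476]  x^+=[1.4780, -0.9000]  P^+=[0.1330 -0.0089; -0.0089 0.2040]

K[0,1] = 0.0985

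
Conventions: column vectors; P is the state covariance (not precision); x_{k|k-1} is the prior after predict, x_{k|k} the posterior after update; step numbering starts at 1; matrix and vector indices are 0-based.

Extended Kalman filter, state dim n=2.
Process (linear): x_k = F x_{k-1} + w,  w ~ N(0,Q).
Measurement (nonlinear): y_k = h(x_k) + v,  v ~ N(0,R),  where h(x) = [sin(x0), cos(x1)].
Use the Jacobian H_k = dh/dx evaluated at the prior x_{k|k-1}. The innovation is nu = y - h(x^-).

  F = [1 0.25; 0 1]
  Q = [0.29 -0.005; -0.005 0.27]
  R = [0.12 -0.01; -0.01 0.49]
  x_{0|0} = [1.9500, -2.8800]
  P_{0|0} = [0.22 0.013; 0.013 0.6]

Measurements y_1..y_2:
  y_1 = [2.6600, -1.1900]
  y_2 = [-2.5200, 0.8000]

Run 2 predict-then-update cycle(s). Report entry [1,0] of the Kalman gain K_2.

K[1,0] = -0.2166

step 1: x^-=[1.2300, -2.8800]  P^-=[0.5540 0.1580; 0.1580 0.8700]  H_jac=[0.3342 0.0000; 0.0000 0.2586]  S=[0.1819 0.0037; 0.0037 0.5482]  K=[1.0167 0.0678; 0.2821 0.4086]  nu=[1.7175, -0.2240]  x^+=[2.9609, -2.4870]  P^+=[0.3630 0.0891; 0.0891 0.7632]
step 2: x^-=[2.3392, -2.4870]  P^-=[0.7452 0.2749; 0.2749 1.0332]  H_jac=[-0.6950 0.0000; 0.0000 0.6089]  S=[0.4799 -0.1263; -0.1263 0.8730]  K=[-1.0694 0.0370; -0.2166 0.6892]  nu=[-3.2390, 1.5933]  x^+=[5.8619, -0.6872]  P^+=[0.1852 0.0473; 0.0473 0.5582]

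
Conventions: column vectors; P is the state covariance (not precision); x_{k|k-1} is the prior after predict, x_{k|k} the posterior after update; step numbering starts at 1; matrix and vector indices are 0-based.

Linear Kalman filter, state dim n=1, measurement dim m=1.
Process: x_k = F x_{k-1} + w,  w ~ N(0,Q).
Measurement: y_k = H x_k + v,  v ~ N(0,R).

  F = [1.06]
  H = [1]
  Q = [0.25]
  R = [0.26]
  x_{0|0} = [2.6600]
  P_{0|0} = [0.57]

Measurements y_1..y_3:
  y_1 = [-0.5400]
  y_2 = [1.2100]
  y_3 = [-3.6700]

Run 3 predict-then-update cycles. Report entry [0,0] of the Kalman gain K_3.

K[0,0] = 0.6280

step 1: x^-=[2.8196]  P^-=[0.8905]  S=[1.1505]  K=[0.7740]  nu=[-3.3596]  x^+=[0.2193]  P^+=[0.2012]
step 2: x^-=[0.2324]  P^-=[0.4761]  S=[0.7361]  K=[0.6468]  nu=[0.9776]  x^+=[0.8647]  P^+=[0.1682]
step 3: x^-=[0.9166]  P^-=[0.4390]  S=[0.6990]  K=[0.6280]  nu=[-4.5866]  x^+=[-1.9639]  P^+=[0.1633]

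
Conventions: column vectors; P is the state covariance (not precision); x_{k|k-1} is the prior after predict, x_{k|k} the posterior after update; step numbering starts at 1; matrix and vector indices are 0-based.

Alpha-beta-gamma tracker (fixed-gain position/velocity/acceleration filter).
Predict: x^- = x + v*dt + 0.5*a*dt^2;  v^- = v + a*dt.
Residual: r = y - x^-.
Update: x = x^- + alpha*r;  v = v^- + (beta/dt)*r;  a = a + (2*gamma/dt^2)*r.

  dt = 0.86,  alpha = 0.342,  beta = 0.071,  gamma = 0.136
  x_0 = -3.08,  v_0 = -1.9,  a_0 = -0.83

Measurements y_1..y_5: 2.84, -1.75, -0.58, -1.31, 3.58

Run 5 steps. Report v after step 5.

v_post = 6.2270

step 1: x_pred=-5.0209  r=7.8609  x^+=-2.3325  v^+=-1.9648  a^+=2.0610
step 2: x_pred=-3.2601  r=1.5101  x^+=-2.7436  v^+=-0.0677  a^+=2.6163
step 3: x_pred=-1.8343  r=1.2543  x^+=-1.4053  v^+=2.2859  a^+=3.0776
step 4: x_pred=1.6987  r=-3.0087  x^+=0.6697  v^+=4.6843  a^+=1.9712
step 5: x_pred=5.4271  r=-1.8471  x^+=4.7954  v^+=6.2270  a^+=1.2919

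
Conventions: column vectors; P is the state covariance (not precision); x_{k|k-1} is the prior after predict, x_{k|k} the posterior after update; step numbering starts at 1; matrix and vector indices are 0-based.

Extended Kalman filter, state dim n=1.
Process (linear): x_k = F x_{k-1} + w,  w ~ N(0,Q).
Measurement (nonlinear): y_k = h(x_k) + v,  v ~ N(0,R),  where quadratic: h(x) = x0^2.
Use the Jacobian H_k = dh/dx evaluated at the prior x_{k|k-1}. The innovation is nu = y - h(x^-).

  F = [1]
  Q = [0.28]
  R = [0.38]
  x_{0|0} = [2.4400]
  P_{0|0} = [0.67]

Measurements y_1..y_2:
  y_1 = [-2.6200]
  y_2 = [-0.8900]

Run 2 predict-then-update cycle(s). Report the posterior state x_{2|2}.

step 1: x^-=[2.4400]  P^-=[0.9500]  H_jac=[4.8800]  S=[23.0037]  K=[0.2015]  nu=[-8.5736]  x^+=[0.7121]  P^+=[0.0157]
step 2: x^-=[0.7121]  P^-=[0.2957]  H_jac=[1.4243]  S=[0.9798]  K=[0.4298]  nu=[-1.3971]  x^+=[0.1116]  P^+=[0.1147]

x_post = [0.1116]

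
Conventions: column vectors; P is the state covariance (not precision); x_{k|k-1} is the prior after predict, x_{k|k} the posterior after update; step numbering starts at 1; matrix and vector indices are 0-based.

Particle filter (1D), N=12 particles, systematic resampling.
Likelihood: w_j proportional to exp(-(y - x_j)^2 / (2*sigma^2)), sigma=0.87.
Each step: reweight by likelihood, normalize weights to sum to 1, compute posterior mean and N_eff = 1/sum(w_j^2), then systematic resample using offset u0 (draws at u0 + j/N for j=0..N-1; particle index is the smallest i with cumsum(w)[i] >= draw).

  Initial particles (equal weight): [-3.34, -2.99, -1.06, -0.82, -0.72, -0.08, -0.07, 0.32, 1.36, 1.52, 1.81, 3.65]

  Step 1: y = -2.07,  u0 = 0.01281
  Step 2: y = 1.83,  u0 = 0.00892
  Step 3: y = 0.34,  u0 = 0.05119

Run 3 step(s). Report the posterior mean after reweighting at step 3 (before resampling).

post_mean = -0.2159

step 1: w=[0.1531, 0.2541, 0.2265, 0.1583, 0.1333, 0.0325, 0.0316, 0.0102, 0.0002, 0.0001, 0.0000, 0.0000]  mean=-1.7382  Neff=5.4255  idx=[0, 0, 1, 1, 1, 2, 2, 2, 3, 3, 4, 5]
step 2: w=[0.0000, 0.0000, 0.0000, 0.0000, 0.0000, 0.0298, 0.0298, 0.0298, 0.0717, 0.0717, 0.1011, 0.6662]  mean=-0.3384  Neff=2.1417  idx=[5, 8, 9, 10, 11, 11, 11, 11, 11, 11, 11, 11]
step 3: w=[0.0315, 0.0473, 0.0473, 0.0548, 0.1024, 0.1024, 0.1024, 0.1024, 0.1024, 0.1024, 0.1024, 0.1024]  mean=-0.2159  Neff=10.8299  idx=[1, 3, 4, 5, 5, 6, 7, 8, 9, 10, 10, 11]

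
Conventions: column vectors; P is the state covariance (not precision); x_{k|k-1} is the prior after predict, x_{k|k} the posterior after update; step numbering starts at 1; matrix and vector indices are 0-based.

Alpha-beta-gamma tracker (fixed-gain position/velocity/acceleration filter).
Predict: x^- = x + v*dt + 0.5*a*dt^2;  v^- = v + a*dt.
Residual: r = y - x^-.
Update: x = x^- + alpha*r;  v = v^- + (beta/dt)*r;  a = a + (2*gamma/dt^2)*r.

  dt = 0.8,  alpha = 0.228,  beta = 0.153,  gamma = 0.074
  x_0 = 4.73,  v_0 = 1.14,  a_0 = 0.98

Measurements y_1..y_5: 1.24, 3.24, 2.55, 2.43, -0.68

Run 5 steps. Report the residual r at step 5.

resid = -2.1204

step 1: x_pred=5.9556  r=-4.7156  x^+=4.8804  v^+=1.0221  a^+=-0.1105
step 2: x_pred=5.6628  r=-2.4228  x^+=5.1104  v^+=0.4704  a^+=-0.6708
step 3: x_pred=5.2721  r=-2.7221  x^+=4.6514  v^+=-0.5868  a^+=-1.3002
step 4: x_pred=3.7659  r=-1.3359  x^+=3.4613  v^+=-1.8825  a^+=-1.6092
step 5: x_pred=1.4404  r=-2.1204  x^+=0.9570  v^+=-3.5754  a^+=-2.0995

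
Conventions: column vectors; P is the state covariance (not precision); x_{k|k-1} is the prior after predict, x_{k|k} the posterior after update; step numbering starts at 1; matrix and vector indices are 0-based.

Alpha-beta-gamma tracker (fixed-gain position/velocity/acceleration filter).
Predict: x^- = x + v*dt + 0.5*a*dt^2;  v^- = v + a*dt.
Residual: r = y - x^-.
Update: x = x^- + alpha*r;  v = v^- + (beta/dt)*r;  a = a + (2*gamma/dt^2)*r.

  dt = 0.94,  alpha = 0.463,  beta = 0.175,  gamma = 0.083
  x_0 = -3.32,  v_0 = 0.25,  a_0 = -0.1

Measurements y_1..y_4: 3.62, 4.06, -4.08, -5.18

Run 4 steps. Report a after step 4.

a_post = -2.0306

step 1: x_pred=-3.1292  r=6.7492  x^+=-0.0043  v^+=1.4125  a^+=1.1680
step 2: x_pred=1.8394  r=2.2206  x^+=2.8676  v^+=2.9238  a^+=1.5851
step 3: x_pred=6.3162  r=-10.3962  x^+=1.5028  v^+=2.4783  a^+=-0.3680
step 4: x_pred=3.6698  r=-8.8498  x^+=-0.4276  v^+=0.4848  a^+=-2.0306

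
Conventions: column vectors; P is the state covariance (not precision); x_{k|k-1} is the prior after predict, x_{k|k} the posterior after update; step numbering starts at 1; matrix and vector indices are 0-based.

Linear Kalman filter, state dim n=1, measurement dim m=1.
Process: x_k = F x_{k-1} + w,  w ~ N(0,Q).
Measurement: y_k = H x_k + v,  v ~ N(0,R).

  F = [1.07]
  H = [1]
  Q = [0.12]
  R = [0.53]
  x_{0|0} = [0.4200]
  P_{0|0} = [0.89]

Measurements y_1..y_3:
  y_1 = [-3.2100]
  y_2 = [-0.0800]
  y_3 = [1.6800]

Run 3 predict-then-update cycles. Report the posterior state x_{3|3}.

x_post = [0.0750]

step 1: x^-=[0.4494]  P^-=[1.1390]  S=[1.6690]  K=[0.6824]  nu=[-3.6594]  x^+=[-2.0479]  P^+=[0.3617]
step 2: x^-=[-2.1913]  P^-=[0.5341]  S=[1.0641]  K=[0.5019]  nu=[2.1113]  x^+=[-1.1316]  P^+=[0.2660]
step 3: x^-=[-1.2108]  P^-=[0.4246]  S=[0.9546]  K=[0.4448]  nu=[2.8908]  x^+=[0.0750]  P^+=[0.2357]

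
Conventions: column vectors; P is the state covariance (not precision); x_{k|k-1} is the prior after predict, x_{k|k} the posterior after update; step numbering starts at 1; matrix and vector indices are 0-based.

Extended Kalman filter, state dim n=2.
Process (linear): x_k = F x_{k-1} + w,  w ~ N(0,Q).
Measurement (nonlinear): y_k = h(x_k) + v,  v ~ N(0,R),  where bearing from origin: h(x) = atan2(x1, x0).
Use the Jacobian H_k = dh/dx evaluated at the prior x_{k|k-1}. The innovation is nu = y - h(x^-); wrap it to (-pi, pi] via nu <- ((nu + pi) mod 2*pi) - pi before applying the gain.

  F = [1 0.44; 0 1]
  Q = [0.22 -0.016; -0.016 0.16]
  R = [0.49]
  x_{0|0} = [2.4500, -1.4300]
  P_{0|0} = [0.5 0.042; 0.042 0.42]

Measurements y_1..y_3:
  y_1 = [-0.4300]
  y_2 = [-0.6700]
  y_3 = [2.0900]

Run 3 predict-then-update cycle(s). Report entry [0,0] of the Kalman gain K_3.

K[0,0] = 0.7079

step 1: x^-=[1.8208, -1.4300]  P^-=[0.8383 0.2108; 0.2108 0.5800]  H_jac=[0.2668 0.3397]  S=[0.6548]  K=[0.4509; 0.3868]  nu=[0.2358]  x^+=[1.9271, -1.3388]  P^+=[0.7052 0.0966; 0.0966 0.4820]
step 2: x^-=[1.3380, -1.3388]  P^-=[1.1035 0.2927; 0.2927 0.6420]  H_jac=[0.3737 0.3735]  S=[0.8153]  K=[0.6398; 0.4282]  nu=[0.1157]  x^+=[1.4120, -1.2893]  P^+=[0.7697 0.0693; 0.0693 0.4925]
step 3: x^-=[0.8448, -1.2893]  P^-=[1.1461 0.2700; 0.2700 0.6525]  H_jac=[0.5427 0.3556]  S=[1.0142]  K=[0.7079; 0.3732]  nu=[3.0808]  x^+=[3.0256, -0.1394]  P^+=[0.6378 0.0021; 0.0021 0.5112]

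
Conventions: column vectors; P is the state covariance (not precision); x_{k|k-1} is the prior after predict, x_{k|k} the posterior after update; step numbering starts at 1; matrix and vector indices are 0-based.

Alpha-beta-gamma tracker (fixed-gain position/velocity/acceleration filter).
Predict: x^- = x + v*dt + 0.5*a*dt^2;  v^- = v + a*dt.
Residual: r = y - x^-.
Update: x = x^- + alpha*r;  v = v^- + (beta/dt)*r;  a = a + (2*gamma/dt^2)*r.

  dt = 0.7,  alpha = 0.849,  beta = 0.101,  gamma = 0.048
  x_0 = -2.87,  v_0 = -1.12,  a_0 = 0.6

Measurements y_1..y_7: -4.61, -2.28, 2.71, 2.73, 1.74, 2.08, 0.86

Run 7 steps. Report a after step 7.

step 1: x_pred=-3.5070  r=-1.1030  x^+=-4.4434  v^+=-0.8591  a^+=0.3839
step 2: x_pred=-4.9508  r=2.6708  x^+=-2.6833  v^+=-0.2051  a^+=0.9072
step 3: x_pred=-2.6046  r=5.3146  x^+=1.9075  v^+=1.1968  a^+=1.9484
step 4: x_pred=3.2226  r=-0.4926  x^+=2.8044  v^+=2.4896  a^+=1.8519
step 5: x_pred=5.0008  r=-3.2608  x^+=2.2324  v^+=3.3154  a^+=1.2130
step 6: x_pred=4.8503  r=-2.7703  x^+=2.4983  v^+=3.7648  a^+=0.6703
step 7: x_pred=5.2979  r=-4.4379  x^+=1.5301  v^+=3.5937  a^+=-0.1992

a_post = -0.1992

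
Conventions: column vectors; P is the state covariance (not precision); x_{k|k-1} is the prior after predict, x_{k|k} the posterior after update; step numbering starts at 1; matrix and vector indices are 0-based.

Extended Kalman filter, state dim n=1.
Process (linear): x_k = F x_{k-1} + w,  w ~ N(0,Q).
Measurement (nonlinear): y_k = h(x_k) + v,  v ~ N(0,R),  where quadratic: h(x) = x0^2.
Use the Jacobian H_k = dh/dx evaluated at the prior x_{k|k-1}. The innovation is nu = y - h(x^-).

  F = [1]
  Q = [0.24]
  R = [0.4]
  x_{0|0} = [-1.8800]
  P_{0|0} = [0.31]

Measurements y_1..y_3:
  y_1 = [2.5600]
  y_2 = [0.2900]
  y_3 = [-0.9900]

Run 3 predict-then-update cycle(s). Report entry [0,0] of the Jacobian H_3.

H_jac[0,0] = -1.9903

step 1: x^-=[-1.8800]  P^-=[0.5500]  H_jac=[-3.7600]  S=[8.1757]  K=[-0.2529]  nu=[-0.9744]  x^+=[-1.6335]  P^+=[0.0269]
step 2: x^-=[-1.6335]  P^-=[0.2669]  H_jac=[-3.2671]  S=[3.2489]  K=[-0.2684]  nu=[-2.3784]  x^+=[-0.9952]  P^+=[0.0329]
step 3: x^-=[-0.9952]  P^-=[0.2729]  H_jac=[-1.9903]  S=[1.4809]  K=[-0.3667]  nu=[-1.9803]  x^+=[-0.2689]  P^+=[0.0737]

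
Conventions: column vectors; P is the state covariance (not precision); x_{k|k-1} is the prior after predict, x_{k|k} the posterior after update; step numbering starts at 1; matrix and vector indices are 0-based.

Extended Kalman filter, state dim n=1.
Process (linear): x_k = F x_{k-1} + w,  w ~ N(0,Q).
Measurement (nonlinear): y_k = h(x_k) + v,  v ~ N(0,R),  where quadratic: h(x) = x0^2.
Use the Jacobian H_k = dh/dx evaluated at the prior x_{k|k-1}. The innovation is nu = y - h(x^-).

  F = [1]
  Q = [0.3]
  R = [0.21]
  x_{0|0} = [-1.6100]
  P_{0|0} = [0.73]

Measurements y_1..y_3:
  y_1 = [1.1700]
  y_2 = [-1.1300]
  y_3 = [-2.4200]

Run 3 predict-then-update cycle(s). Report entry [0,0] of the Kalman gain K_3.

K[0,0] = -0.5369

step 1: x^-=[-1.6100]  P^-=[1.0300]  H_jac=[-3.2200]  S=[10.8895]  K=[-0.3046]  nu=[-1.4221]  x^+=[-1.1769]  P^+=[0.0199]
step 2: x^-=[-1.1769]  P^-=[0.3199]  H_jac=[-2.3537]  S=[1.9821]  K=[-0.3798]  nu=[-2.5150]  x^+=[-0.2216]  P^+=[0.0339]
step 3: x^-=[-0.2216]  P^-=[0.3339]  H_jac=[-0.4431]  S=[0.2756]  K=[-0.5369]  nu=[-2.4691]  x^+=[1.1041]  P^+=[0.2545]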